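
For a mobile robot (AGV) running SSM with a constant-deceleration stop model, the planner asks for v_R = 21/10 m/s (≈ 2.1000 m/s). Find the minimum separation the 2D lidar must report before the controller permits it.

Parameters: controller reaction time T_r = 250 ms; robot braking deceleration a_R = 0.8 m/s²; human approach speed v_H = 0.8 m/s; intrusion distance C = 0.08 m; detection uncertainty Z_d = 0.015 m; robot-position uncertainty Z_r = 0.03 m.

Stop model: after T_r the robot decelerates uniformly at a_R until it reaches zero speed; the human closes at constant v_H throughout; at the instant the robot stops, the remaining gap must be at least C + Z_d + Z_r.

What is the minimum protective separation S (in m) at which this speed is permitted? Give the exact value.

braking lasts T_s = (21/10)/(4/5) = 2.6250 s
robot in T_r: 2.1000·0.2500 = 0.5250 m
robot under decel: 2.1000²/(2·0.8000) = 2.7563 m
human closes 0.8000·2.8750 = 2.3000 m
residual clearance needed = 0.0800+0.0150+0.0300 = 0.1250 m
S_min ≈ 0.5250+2.7563+2.3000+0.1250  ⇒  S_min = 913/160 m

S_min = 913/160 m = 5.7062 m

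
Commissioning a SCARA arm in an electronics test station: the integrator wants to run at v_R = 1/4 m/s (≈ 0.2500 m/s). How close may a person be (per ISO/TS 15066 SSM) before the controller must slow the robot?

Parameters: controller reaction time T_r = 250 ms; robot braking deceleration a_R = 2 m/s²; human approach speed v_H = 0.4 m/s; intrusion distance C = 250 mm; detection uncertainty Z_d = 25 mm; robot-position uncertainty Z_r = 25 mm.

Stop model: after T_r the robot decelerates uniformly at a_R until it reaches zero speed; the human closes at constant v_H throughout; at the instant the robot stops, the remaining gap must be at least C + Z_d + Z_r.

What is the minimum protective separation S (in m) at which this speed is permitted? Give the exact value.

T_s = v_R/a_R = (1/4)/2 = 0.1250 s
robot covers v_R·T_r = 0.2500·0.2500 = 0.0625 m before braking
robot under decel: 0.2500²/(2·2.0000) = 0.0156 m
human closes 0.4000·0.3750 = 0.1500 m
margins: 0.2500+0.0250+0.0250 = 0.3000 m
S_min ≈ 0.0625+0.0156+0.1500+0.3000  ⇒  S_min = 169/320 m

S_min = 169/320 m = 0.5281 m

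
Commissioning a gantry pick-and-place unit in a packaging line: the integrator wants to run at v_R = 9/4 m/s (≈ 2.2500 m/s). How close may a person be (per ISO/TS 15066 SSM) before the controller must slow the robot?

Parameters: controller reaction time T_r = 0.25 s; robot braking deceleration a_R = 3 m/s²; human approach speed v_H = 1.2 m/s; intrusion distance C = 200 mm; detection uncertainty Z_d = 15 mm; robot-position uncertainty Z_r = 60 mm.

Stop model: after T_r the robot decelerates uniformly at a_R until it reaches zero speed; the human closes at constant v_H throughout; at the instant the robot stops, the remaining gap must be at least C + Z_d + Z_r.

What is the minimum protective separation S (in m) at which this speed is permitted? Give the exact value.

S_min = 461/160 m = 2.8813 m

stop time T_s = (9/4)/3 = 0.7500 s
robot covers v_R·T_r = 2.2500·0.2500 = 0.5625 m before braking
robot covers 2.2500·0.7500 − ½·3.0000·0.7500² = 0.8438 m while stopping
human over T_r+T_s: 1.2000·(0.2500+0.7500) = 1.2000 m
residual clearance needed = 0.2000+0.0150+0.0600 = 0.2750 m
S_min ≈ 0.5625+0.8438+1.2000+0.2750  ⇒  S_min = 461/160 m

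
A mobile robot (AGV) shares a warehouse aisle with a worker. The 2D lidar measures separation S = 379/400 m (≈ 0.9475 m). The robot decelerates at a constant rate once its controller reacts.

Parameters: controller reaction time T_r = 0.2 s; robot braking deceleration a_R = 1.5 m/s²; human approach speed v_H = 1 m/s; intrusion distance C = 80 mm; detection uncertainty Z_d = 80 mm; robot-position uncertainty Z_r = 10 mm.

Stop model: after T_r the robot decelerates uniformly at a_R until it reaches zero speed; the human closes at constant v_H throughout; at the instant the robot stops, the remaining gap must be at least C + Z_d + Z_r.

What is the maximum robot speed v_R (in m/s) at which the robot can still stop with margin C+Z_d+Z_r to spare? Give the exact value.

collect terms ⇒ (1/3)·v_R² + (13/15)·v_R + (-231/400) = 0
  disc = (13/15)² − 4·(1/3)·(-231/400) = 1369/900 ; √disc = 37/30
  v_R = (−(13/15) + 37/30) / (2·(1/3)) = 11/20 m/s
check:
stop time T_s = (11/20)/(3/2) = 0.3667 s
robot covers v_R·T_r = 0.5500·0.2000 = 0.1100 m before braking
braking distance = 0.5500²/(2·1.5000) = 0.1008 m
human closes 1.0000·0.5667 = 0.5667 m
residual clearance needed = 0.0800+0.0800+0.0100 = 0.1700 m
sum ≈ 0.1100+0.1008+0.5667+0.1700 ≈ 0.9475 m = S ✓

v_R_max = 11/20 m/s = 0.5500 m/s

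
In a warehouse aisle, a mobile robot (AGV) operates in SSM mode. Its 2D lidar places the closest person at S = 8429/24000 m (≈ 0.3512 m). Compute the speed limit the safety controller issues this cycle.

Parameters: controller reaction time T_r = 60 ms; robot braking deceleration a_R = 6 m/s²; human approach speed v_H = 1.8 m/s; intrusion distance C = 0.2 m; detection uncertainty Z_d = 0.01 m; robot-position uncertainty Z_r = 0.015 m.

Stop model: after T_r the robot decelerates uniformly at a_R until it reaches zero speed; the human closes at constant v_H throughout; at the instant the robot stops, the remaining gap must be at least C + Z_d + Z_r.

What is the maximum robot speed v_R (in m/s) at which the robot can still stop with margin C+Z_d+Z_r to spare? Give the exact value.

v_R_max = 1/20 m/s = 0.0500 m/s

collect terms ⇒ (1/12)·v_R² + (9/25)·v_R + (-437/24000) = 0
  disc = (9/25)² − 4·(1/12)·(-437/24000) = 48841/360000 ; √disc = 221/600
  v_R = (−(9/25) + 221/600) / (2·(1/12)) = 1/20 m/s
check:
braking lasts T_s = (1/20)/6 = 0.0083 s
robot covers v_R·T_r = 0.0500·0.0600 = 0.0030 m before braking
robot covers 0.0500·0.0083 − ½·6.0000·0.0083² = 0.0002 m while stopping
human over T_r+T_s: 1.8000·(0.0600+0.0083) = 0.1230 m
residual clearance needed = 0.2000+0.0100+0.0150 = 0.2250 m
sum ≈ 0.0030+0.0002+0.1230+0.2250 ≈ 0.3512 m = S ✓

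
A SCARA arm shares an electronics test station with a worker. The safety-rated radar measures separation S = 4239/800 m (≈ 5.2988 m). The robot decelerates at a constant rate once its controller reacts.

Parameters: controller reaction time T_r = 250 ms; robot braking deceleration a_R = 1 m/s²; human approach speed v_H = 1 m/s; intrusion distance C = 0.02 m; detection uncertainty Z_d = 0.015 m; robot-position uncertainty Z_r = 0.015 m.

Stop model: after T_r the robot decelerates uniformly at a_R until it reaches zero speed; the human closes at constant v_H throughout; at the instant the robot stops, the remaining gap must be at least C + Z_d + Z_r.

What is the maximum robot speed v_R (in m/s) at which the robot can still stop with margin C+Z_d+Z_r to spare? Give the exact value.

quadratic (1/2)·v² + (5/4)·v + (-3999/800) = 0
  disc = (5/4)² − 4·(1/2)·(-3999/800) = 289/25 ; √disc = 17/5
  v_R = (−(5/4) + 17/5) / (2·(1/2)) = 43/20 m/s
check:
braking lasts T_s = (43/20)/1 = 2.1500 s
reaction-phase robot travel = 2.1500·0.2500 = 0.5375 m
braking distance = 2.1500²/(2·1.0000) = 2.3112 m
human over T_r+T_s: 1.0000·(0.2500+2.1500) = 2.4000 m
margins: 0.0200+0.0150+0.0150 = 0.0500 m
sum ≈ 0.5375+2.3112+2.4000+0.0500 ≈ 5.2988 m = S ✓

v_R_max = 43/20 m/s = 2.1500 m/s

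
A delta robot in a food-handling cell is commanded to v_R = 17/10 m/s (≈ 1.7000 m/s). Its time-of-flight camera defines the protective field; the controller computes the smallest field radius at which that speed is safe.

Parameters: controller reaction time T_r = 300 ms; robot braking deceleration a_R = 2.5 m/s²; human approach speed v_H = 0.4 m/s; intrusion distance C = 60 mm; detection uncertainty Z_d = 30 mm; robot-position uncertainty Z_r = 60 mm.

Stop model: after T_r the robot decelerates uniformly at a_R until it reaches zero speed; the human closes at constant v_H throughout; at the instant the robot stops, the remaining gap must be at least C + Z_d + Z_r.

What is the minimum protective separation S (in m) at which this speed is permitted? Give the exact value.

S_min = 163/100 m = 1.6300 m

braking lasts T_s = (17/10)/(5/2) = 0.6800 s
reaction-phase robot travel = 1.7000·0.3000 = 0.5100 m
braking distance = 1.7000²/(2·2.5000) = 0.5780 m
human closes 0.4000·0.9800 = 0.3920 m
margins: 0.0600+0.0300+0.0600 = 0.1500 m
S_min ≈ 0.5100+0.5780+0.3920+0.1500  ⇒  S_min = 163/100 m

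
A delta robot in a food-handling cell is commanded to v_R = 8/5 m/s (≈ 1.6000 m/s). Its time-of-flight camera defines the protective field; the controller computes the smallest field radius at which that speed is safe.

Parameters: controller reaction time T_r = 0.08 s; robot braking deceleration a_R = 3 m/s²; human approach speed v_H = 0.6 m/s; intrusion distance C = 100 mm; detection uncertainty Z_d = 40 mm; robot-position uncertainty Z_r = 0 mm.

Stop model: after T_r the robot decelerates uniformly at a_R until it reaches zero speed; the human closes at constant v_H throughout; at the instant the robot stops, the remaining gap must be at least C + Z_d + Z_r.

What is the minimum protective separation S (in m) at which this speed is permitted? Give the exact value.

braking lasts T_s = (8/5)/3 = 0.5333 s
robot covers v_R·T_r = 1.6000·0.0800 = 0.1280 m before braking
robot covers 1.6000·0.5333 − ½·3.0000·0.5333² = 0.4267 m while stopping
person approaches 0.6000·(0.0800+0.5333) = 0.3680 m
residual clearance needed = 0.1000+0.0400+0.0000 = 0.1400 m
S_min ≈ 0.1280+0.4267+0.3680+0.1400  ⇒  S_min = 797/750 m

S_min = 797/750 m = 1.0627 m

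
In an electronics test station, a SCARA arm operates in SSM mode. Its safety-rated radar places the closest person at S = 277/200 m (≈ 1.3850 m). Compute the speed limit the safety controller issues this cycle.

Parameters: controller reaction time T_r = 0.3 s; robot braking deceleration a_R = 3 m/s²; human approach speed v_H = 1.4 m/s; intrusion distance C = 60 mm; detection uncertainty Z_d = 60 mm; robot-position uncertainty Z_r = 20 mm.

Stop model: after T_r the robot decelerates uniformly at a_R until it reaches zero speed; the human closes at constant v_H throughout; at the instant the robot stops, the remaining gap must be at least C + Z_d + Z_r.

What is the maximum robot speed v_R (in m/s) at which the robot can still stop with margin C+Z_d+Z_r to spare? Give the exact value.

v_R_max = 9/10 m/s = 0.9000 m/s

quadratic (1/6)·v² + (23/30)·v + (-33/40) = 0
  disc = (23/30)² − 4·(1/6)·(-33/40) = 256/225 ; √disc = 16/15
  v_R = (−(23/30) + 16/15) / (2·(1/6)) = 9/10 m/s
check:
T_s = v_R/a_R = (9/10)/3 = 0.3000 s
robot covers v_R·T_r = 0.9000·0.3000 = 0.2700 m before braking
robot under decel: 0.9000²/(2·3.0000) = 0.1350 m
person approaches 1.4000·(0.3000+0.3000) = 0.8400 m
margins: 0.0600+0.0600+0.0200 = 0.1400 m
sum ≈ 0.2700+0.1350+0.8400+0.1400 ≈ 1.3850 m = S ✓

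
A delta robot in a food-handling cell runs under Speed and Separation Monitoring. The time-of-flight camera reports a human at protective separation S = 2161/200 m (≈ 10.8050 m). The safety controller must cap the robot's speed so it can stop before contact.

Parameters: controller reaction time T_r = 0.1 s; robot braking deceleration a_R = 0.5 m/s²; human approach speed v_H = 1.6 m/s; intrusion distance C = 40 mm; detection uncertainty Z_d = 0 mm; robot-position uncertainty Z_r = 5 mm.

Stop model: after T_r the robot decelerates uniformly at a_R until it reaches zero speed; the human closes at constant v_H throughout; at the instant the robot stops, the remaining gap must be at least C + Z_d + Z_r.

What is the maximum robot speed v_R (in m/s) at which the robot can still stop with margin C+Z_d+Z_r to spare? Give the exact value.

v_R_max = 2 m/s = 2.0000 m/s

quadratic (1)·v² + (33/10)·v + (-53/5) = 0
  disc = (33/10)² − 4·(1)·(-53/5) = 5329/100 ; √disc = 73/10
  v_R = (−(33/10) + 73/10) / (2·(1)) = 2 m/s
check:
stop time T_s = 2/(1/2) = 4.0000 s
robot covers v_R·T_r = 2.0000·0.1000 = 0.2000 m before braking
robot covers 2.0000·4.0000 − ½·0.5000·4.0000² = 4.0000 m while stopping
human closes 1.6000·4.1000 = 6.5600 m
C+Z_d+Z_r = 0.0400+0.0000+0.0050 = 0.0450 m
sum ≈ 0.2000+4.0000+6.5600+0.0450 ≈ 10.8050 m = S ✓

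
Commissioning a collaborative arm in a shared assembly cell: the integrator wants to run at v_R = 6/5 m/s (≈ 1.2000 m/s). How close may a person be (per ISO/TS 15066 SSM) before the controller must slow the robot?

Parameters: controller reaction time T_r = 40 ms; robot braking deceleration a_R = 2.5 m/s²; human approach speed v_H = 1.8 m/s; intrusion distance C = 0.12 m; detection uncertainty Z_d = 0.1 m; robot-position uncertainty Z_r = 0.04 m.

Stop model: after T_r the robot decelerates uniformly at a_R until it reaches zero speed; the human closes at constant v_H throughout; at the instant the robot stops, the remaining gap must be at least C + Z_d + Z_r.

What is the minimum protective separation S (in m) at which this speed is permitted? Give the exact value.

S_min = 383/250 m = 1.5320 m

stop time T_s = (6/5)/(5/2) = 0.4800 s
robot covers v_R·T_r = 1.2000·0.0400 = 0.0480 m before braking
robot under decel: 1.2000²/(2·2.5000) = 0.2880 m
human closes 1.8000·0.5200 = 0.9360 m
margins: 0.1200+0.1000+0.0400 = 0.2600 m
S_min ≈ 0.0480+0.2880+0.9360+0.2600  ⇒  S_min = 383/250 m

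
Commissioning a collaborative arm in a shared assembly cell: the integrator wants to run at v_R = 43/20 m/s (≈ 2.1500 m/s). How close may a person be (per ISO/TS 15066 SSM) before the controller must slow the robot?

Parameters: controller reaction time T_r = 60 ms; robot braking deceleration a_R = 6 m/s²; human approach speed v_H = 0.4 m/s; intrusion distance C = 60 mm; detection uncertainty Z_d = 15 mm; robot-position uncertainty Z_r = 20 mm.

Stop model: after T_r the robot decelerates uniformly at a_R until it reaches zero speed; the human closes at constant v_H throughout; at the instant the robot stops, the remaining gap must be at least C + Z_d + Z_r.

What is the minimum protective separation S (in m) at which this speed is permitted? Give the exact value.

braking lasts T_s = (43/20)/6 = 0.3583 s
robot in T_r: 2.1500·0.0600 = 0.1290 m
robot under decel: 2.1500²/(2·6.0000) = 0.3852 m
human over T_r+T_s: 0.4000·(0.0600+0.3583) = 0.1673 m
residual clearance needed = 0.0600+0.0150+0.0200 = 0.0950 m
S_min ≈ 0.1290+0.3852+0.1673+0.0950  ⇒  S_min = 18637/24000 m

S_min = 18637/24000 m = 0.7765 m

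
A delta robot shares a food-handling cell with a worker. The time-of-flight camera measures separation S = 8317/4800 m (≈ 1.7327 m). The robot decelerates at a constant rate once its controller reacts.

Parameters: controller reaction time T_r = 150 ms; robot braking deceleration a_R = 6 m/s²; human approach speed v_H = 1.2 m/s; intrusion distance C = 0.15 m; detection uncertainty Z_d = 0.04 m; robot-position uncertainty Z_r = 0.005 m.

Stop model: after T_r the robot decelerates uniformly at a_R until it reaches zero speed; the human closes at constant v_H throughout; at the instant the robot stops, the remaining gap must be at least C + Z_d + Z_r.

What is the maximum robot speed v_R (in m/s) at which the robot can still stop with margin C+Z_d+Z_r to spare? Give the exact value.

collect terms ⇒ (1/12)·v_R² + (7/20)·v_R + (-6517/4800) = 0
  disc = (7/20)² − 4·(1/12)·(-6517/4800) = 8281/14400 ; √disc = 91/120
  v_R = (−(7/20) + 91/120) / (2·(1/12)) = 49/20 m/s
check:
stop time T_s = (49/20)/6 = 0.4083 s
robot covers v_R·T_r = 2.4500·0.1500 = 0.3675 m before braking
robot under decel: 2.4500²/(2·6.0000) = 0.5002 m
person approaches 1.2000·(0.1500+0.4083) = 0.6700 m
margins: 0.1500+0.0400+0.0050 = 0.1950 m
sum ≈ 0.3675+0.5002+0.6700+0.1950 ≈ 1.7327 m = S ✓

v_R_max = 49/20 m/s = 2.4500 m/s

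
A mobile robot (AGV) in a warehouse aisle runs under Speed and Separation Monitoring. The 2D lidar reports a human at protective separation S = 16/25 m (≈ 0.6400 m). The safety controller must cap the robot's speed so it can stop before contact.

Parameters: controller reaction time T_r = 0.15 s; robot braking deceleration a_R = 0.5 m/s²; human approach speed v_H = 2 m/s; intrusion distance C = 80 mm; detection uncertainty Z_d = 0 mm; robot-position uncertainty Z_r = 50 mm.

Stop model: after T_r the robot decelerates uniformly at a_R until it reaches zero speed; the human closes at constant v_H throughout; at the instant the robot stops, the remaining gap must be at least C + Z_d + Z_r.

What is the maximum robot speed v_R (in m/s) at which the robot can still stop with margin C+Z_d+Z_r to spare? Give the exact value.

v_R_max = 1/20 m/s = 0.0500 m/s

at the boundary: (1)·v² + (83/20)·v + (-21/100) = 0
  disc = (83/20)² − 4·(1)·(-21/100) = 289/16 ; √disc = 17/4
  v_R = (−(83/20) + 17/4) / (2·(1)) = 1/20 m/s
check:
T_s = v_R/a_R = (1/20)/(1/2) = 0.1000 s
robot in T_r: 0.0500·0.1500 = 0.0075 m
robot covers 0.0500·0.1000 − ½·0.5000·0.1000² = 0.0025 m while stopping
person approaches 2.0000·(0.1500+0.1000) = 0.5000 m
residual clearance needed = 0.0800+0.0000+0.0500 = 0.1300 m
sum ≈ 0.0075+0.0025+0.5000+0.1300 ≈ 0.6400 m = S ✓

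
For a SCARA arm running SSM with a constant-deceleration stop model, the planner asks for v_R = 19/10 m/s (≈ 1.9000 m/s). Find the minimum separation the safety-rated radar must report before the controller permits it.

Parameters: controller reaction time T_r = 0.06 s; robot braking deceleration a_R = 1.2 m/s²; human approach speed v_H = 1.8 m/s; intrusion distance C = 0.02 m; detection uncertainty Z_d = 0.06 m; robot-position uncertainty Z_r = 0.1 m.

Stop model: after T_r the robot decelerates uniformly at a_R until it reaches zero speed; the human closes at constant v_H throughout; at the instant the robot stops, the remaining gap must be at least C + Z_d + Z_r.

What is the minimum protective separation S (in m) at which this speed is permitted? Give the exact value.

S_min = 28537/6000 m = 4.7562 m

T_s = v_R/a_R = (19/10)/(6/5) = 1.5833 s
robot covers v_R·T_r = 1.9000·0.0600 = 0.1140 m before braking
robot under decel: 1.9000²/(2·1.2000) = 1.5042 m
human over T_r+T_s: 1.8000·(0.0600+1.5833) = 2.9580 m
C+Z_d+Z_r = 0.0200+0.0600+0.1000 = 0.1800 m
S_min ≈ 0.1140+1.5042+2.9580+0.1800  ⇒  S_min = 28537/6000 m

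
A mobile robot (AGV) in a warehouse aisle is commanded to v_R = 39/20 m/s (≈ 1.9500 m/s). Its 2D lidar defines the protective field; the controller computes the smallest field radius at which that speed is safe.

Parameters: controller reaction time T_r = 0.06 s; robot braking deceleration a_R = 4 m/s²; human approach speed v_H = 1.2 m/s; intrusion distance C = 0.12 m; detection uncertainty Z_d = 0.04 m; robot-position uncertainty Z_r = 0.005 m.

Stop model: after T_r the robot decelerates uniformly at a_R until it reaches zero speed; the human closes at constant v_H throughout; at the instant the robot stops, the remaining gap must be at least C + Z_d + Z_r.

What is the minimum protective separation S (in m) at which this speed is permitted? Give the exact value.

braking lasts T_s = (39/20)/4 = 0.4875 s
robot covers v_R·T_r = 1.9500·0.0600 = 0.1170 m before braking
robot under decel: 1.9500²/(2·4.0000) = 0.4753 m
person approaches 1.2000·(0.0600+0.4875) = 0.6570 m
margins: 0.1200+0.0400+0.0050 = 0.1650 m
S_min ≈ 0.1170+0.4753+0.6570+0.1650  ⇒  S_min = 22629/16000 m

S_min = 22629/16000 m = 1.4143 m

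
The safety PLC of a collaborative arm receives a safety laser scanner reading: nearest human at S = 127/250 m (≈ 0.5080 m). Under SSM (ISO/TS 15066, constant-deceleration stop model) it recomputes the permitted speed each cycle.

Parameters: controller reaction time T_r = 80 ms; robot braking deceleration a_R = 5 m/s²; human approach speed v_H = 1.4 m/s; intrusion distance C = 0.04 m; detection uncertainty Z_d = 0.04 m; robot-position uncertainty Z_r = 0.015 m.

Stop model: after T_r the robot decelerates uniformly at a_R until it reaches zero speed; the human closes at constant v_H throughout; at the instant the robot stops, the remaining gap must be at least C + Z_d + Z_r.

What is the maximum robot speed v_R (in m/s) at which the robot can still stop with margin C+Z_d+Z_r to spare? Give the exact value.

at the boundary: (1/10)·v² + (9/25)·v + (-301/1000) = 0
  disc = (9/25)² − 4·(1/10)·(-301/1000) = 1/4 ; √disc = 1/2
  v_R = (−(9/25) + 1/2) / (2·(1/10)) = 7/10 m/s
check:
braking lasts T_s = (7/10)/5 = 0.1400 s
robot in T_r: 0.7000·0.0800 = 0.0560 m
robot under decel: 0.7000²/(2·5.0000) = 0.0490 m
person approaches 1.4000·(0.0800+0.1400) = 0.3080 m
C+Z_d+Z_r = 0.0400+0.0400+0.0150 = 0.0950 m
sum ≈ 0.0560+0.0490+0.3080+0.0950 ≈ 0.5080 m = S ✓

v_R_max = 7/10 m/s = 0.7000 m/s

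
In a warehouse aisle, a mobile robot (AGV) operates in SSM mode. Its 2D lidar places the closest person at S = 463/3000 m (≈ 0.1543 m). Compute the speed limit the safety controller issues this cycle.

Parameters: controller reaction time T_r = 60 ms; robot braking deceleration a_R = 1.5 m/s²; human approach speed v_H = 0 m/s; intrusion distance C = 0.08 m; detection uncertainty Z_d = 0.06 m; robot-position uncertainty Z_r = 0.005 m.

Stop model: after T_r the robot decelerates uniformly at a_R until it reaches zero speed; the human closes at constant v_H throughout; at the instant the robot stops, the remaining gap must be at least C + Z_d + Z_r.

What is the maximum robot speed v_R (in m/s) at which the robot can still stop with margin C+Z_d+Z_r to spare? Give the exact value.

v_R_max = 1/10 m/s = 0.1000 m/s

quadratic (1/3)·v² + (3/50)·v + (-7/750) = 0
  disc = (3/50)² − 4·(1/3)·(-7/750) = 361/22500 ; √disc = 19/150
  v_R = (−(3/50) + 19/150) / (2·(1/3)) = 1/10 m/s
check:
stop time T_s = (1/10)/(3/2) = 0.0667 s
reaction-phase robot travel = 0.1000·0.0600 = 0.0060 m
robot under decel: 0.1000²/(2·1.5000) = 0.0033 m
human over T_r+T_s: 0.0000·(0.0600+0.0667) = 0.0000 m
C+Z_d+Z_r = 0.0800+0.0600+0.0050 = 0.1450 m
sum ≈ 0.0060+0.0033+0.0000+0.1450 ≈ 0.1543 m = S ✓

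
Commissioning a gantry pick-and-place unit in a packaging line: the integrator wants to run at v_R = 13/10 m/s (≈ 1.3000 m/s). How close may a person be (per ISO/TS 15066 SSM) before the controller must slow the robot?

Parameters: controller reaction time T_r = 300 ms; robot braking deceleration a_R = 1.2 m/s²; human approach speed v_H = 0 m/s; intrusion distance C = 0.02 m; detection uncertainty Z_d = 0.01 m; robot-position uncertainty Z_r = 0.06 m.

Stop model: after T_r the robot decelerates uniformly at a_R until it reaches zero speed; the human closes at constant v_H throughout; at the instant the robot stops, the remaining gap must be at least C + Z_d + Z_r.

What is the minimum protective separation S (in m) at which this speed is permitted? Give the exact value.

S_min = 1421/1200 m = 1.1842 m

T_s = v_R/a_R = (13/10)/(6/5) = 1.0833 s
reaction-phase robot travel = 1.3000·0.3000 = 0.3900 m
robot covers 1.3000·1.0833 − ½·1.2000·1.0833² = 0.7042 m while stopping
human closes 0.0000·1.3833 = 0.0000 m
residual clearance needed = 0.0200+0.0100+0.0600 = 0.0900 m
S_min ≈ 0.3900+0.7042+0.0000+0.0900  ⇒  S_min = 1421/1200 m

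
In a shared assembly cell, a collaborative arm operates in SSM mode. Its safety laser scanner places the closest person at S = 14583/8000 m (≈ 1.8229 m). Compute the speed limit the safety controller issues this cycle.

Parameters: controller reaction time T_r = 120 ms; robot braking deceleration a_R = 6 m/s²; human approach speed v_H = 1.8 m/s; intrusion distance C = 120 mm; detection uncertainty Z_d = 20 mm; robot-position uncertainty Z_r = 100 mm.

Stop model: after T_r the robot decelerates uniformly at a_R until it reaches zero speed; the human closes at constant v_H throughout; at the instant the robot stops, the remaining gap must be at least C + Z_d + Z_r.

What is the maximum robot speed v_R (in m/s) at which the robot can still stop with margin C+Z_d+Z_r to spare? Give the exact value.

quadratic (1/12)·v² + (21/50)·v + (-2187/1600) = 0
  disc = (21/50)² − 4·(1/12)·(-2187/1600) = 25281/40000 ; √disc = 159/200
  v_R = (−(21/50) + 159/200) / (2·(1/12)) = 9/4 m/s
check:
T_s = v_R/a_R = (9/4)/6 = 0.3750 s
robot in T_r: 2.2500·0.1200 = 0.2700 m
robot covers 2.2500·0.3750 − ½·6.0000·0.3750² = 0.4219 m while stopping
human over T_r+T_s: 1.8000·(0.1200+0.3750) = 0.8910 m
margins: 0.1200+0.0200+0.1000 = 0.2400 m
sum ≈ 0.2700+0.4219+0.8910+0.2400 ≈ 1.8229 m = S ✓

v_R_max = 9/4 m/s = 2.2500 m/s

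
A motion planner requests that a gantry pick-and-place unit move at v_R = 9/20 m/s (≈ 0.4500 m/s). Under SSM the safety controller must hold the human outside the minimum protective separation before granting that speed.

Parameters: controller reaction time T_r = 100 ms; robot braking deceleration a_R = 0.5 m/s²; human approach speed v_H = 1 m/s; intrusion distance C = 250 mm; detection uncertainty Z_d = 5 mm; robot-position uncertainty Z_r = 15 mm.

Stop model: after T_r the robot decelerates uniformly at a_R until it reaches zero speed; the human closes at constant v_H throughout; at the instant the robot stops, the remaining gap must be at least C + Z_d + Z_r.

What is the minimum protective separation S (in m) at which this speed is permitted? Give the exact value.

S_min = 607/400 m = 1.5175 m

braking lasts T_s = (9/20)/(1/2) = 0.9000 s
robot covers v_R·T_r = 0.4500·0.1000 = 0.0450 m before braking
robot under decel: 0.4500²/(2·0.5000) = 0.2025 m
human over T_r+T_s: 1.0000·(0.1000+0.9000) = 1.0000 m
C+Z_d+Z_r = 0.2500+0.0050+0.0150 = 0.2700 m
S_min ≈ 0.0450+0.2025+1.0000+0.2700  ⇒  S_min = 607/400 m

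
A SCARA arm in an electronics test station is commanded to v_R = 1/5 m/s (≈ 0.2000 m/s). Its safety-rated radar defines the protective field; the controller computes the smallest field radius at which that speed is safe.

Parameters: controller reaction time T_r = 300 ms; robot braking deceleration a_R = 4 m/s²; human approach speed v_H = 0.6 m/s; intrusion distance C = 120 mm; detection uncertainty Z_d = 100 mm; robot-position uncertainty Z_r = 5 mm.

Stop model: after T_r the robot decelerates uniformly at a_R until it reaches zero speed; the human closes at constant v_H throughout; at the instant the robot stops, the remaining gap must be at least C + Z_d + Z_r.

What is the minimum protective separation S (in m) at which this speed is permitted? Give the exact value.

S_min = 1/2 m = 0.5000 m

T_s = v_R/a_R = (1/5)/4 = 0.0500 s
reaction-phase robot travel = 0.2000·0.3000 = 0.0600 m
robot under decel: 0.2000²/(2·4.0000) = 0.0050 m
human over T_r+T_s: 0.6000·(0.3000+0.0500) = 0.2100 m
C+Z_d+Z_r = 0.1200+0.1000+0.0050 = 0.2250 m
S_min ≈ 0.0600+0.0050+0.2100+0.2250  ⇒  S_min = 1/2 m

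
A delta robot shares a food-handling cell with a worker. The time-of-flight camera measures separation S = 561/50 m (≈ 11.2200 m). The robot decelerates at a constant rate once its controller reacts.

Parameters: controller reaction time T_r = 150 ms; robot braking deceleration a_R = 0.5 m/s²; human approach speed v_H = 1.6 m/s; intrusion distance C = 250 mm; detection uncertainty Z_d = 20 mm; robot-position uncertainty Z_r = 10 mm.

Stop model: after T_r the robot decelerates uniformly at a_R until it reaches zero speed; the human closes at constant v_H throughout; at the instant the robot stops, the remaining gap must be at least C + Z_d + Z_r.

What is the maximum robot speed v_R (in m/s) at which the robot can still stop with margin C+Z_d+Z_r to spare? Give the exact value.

v_R_max = 2 m/s = 2.0000 m/s

quadratic (1)·v² + (67/20)·v + (-107/10) = 0
  disc = (67/20)² − 4·(1)·(-107/10) = 21609/400 ; √disc = 147/20
  v_R = (−(67/20) + 147/20) / (2·(1)) = 2 m/s
check:
T_s = v_R/a_R = 2/(1/2) = 4.0000 s
robot covers v_R·T_r = 2.0000·0.1500 = 0.3000 m before braking
robot under decel: 2.0000²/(2·0.5000) = 4.0000 m
human over T_r+T_s: 1.6000·(0.1500+4.0000) = 6.6400 m
residual clearance needed = 0.2500+0.0200+0.0100 = 0.2800 m
sum ≈ 0.3000+4.0000+6.6400+0.2800 ≈ 11.2200 m = S ✓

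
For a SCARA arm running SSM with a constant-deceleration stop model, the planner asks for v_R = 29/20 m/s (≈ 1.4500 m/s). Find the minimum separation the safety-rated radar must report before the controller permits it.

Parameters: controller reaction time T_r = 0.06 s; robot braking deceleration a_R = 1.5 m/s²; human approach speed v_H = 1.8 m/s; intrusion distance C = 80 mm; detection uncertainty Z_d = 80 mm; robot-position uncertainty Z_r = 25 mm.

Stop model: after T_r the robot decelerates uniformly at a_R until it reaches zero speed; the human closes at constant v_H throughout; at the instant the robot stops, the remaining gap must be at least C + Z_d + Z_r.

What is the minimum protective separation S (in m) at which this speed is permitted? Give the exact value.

S_min = 677/240 m = 2.8208 m

T_s = v_R/a_R = (29/20)/(3/2) = 0.9667 s
robot covers v_R·T_r = 1.4500·0.0600 = 0.0870 m before braking
braking distance = 1.4500²/(2·1.5000) = 0.7008 m
person approaches 1.8000·(0.0600+0.9667) = 1.8480 m
margins: 0.0800+0.0800+0.0250 = 0.1850 m
S_min ≈ 0.0870+0.7008+1.8480+0.1850  ⇒  S_min = 677/240 m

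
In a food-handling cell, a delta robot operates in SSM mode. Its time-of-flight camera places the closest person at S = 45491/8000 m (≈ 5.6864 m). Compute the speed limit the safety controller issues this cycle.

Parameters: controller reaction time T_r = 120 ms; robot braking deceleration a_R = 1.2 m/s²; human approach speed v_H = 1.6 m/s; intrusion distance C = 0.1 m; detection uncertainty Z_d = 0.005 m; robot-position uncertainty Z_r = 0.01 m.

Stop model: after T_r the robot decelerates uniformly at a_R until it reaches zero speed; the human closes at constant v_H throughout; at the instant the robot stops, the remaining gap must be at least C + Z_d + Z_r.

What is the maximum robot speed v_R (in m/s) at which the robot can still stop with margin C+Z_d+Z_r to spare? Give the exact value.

v_R_max = 9/4 m/s = 2.2500 m/s

quadratic (5/12)·v² + (109/75)·v + (-8607/1600) = 0
  disc = (109/75)² − 4·(5/12)·(-8607/1600) = 3988009/360000 ; √disc = 1997/600
  v_R = (−(109/75) + 1997/600) / (2·(5/12)) = 9/4 m/s
check:
braking lasts T_s = (9/4)/(6/5) = 1.8750 s
reaction-phase robot travel = 2.2500·0.1200 = 0.2700 m
robot under decel: 2.2500²/(2·1.2000) = 2.1094 m
person approaches 1.6000·(0.1200+1.8750) = 3.1920 m
margins: 0.1000+0.0050+0.0100 = 0.1150 m
sum ≈ 0.2700+2.1094+3.1920+0.1150 ≈ 5.6864 m = S ✓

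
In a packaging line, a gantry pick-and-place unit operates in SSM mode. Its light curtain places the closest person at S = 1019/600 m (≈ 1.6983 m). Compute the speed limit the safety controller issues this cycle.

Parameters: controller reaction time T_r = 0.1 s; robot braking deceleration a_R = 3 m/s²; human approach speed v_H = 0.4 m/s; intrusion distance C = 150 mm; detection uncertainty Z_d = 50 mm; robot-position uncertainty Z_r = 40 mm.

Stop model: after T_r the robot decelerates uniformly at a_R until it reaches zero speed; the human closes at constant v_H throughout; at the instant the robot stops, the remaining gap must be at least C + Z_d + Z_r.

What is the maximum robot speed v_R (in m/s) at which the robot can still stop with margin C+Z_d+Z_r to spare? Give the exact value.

v_R_max = 23/10 m/s = 2.3000 m/s

collect terms ⇒ (1/6)·v_R² + (7/30)·v_R + (-851/600) = 0
  disc = (7/30)² − 4·(1/6)·(-851/600) = 1 ; √disc = 1
  v_R = (−(7/30) + 1) / (2·(1/6)) = 23/10 m/s
check:
braking lasts T_s = (23/10)/3 = 0.7667 s
robot in T_r: 2.3000·0.1000 = 0.2300 m
robot under decel: 2.3000²/(2·3.0000) = 0.8817 m
human closes 0.4000·0.8667 = 0.3467 m
margins: 0.1500+0.0500+0.0400 = 0.2400 m
sum ≈ 0.2300+0.8817+0.3467+0.2400 ≈ 1.6983 m = S ✓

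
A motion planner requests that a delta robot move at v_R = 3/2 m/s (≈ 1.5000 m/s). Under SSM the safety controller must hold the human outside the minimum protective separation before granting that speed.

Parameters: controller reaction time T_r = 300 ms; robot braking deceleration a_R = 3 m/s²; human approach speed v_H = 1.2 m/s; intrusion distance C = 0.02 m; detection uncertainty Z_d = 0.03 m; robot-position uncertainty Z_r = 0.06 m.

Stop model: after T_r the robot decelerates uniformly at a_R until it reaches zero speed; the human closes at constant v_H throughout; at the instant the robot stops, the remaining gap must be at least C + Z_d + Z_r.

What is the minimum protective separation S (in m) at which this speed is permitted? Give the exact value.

stop time T_s = (3/2)/3 = 0.5000 s
robot covers v_R·T_r = 1.5000·0.3000 = 0.4500 m before braking
braking distance = 1.5000²/(2·3.0000) = 0.3750 m
human over T_r+T_s: 1.2000·(0.3000+0.5000) = 0.9600 m
margins: 0.0200+0.0300+0.0600 = 0.1100 m
S_min ≈ 0.4500+0.3750+0.9600+0.1100  ⇒  S_min = 379/200 m

S_min = 379/200 m = 1.8950 m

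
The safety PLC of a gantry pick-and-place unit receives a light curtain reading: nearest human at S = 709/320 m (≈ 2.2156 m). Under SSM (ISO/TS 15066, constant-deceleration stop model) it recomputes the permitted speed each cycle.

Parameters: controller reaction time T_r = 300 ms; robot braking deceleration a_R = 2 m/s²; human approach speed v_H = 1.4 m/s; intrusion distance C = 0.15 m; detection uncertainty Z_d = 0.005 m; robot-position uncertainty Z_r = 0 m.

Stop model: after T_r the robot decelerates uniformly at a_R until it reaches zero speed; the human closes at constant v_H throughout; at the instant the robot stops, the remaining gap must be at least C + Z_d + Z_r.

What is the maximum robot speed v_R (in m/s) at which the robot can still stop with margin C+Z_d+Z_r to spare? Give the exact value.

quadratic (1/4)·v² + (1)·v + (-105/64) = 0
  disc = (1)² − 4·(1/4)·(-105/64) = 169/64 ; √disc = 13/8
  v_R = (−(1) + 13/8) / (2·(1/4)) = 5/4 m/s
check:
stop time T_s = (5/4)/2 = 0.6250 s
reaction-phase robot travel = 1.2500·0.3000 = 0.3750 m
braking distance = 1.2500²/(2·2.0000) = 0.3906 m
person approaches 1.4000·(0.3000+0.6250) = 1.2950 m
margins: 0.1500+0.0050+0.0000 = 0.1550 m
sum ≈ 0.3750+0.3906+1.2950+0.1550 ≈ 2.2156 m = S ✓

v_R_max = 5/4 m/s = 1.2500 m/s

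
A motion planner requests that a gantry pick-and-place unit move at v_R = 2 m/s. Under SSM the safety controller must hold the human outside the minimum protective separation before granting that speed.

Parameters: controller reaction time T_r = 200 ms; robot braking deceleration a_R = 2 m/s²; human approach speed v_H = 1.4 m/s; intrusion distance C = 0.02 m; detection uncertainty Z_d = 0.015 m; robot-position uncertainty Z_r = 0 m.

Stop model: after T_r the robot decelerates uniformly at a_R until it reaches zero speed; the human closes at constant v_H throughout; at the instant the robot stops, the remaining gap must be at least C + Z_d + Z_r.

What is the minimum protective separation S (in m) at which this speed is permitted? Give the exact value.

stop time T_s = 2/2 = 1.0000 s
robot covers v_R·T_r = 2.0000·0.2000 = 0.4000 m before braking
robot under decel: 2.0000²/(2·2.0000) = 1.0000 m
human over T_r+T_s: 1.4000·(0.2000+1.0000) = 1.6800 m
C+Z_d+Z_r = 0.0200+0.0150+0.0000 = 0.0350 m
S_min ≈ 0.4000+1.0000+1.6800+0.0350  ⇒  S_min = 623/200 m

S_min = 623/200 m = 3.1150 m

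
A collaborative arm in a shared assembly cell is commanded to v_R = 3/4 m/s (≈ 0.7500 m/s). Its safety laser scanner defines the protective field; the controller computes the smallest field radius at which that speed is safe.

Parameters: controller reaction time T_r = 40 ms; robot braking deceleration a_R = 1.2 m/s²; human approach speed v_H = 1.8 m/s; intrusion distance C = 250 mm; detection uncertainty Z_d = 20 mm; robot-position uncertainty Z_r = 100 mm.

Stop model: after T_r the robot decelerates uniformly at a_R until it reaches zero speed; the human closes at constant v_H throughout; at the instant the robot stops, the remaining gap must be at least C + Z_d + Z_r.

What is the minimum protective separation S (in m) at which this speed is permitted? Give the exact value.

S_min = 14651/8000 m = 1.8314 m

stop time T_s = (3/4)/(6/5) = 0.6250 s
robot covers v_R·T_r = 0.7500·0.0400 = 0.0300 m before braking
robot covers 0.7500·0.6250 − ½·1.2000·0.6250² = 0.2344 m while stopping
person approaches 1.8000·(0.0400+0.6250) = 1.1970 m
residual clearance needed = 0.2500+0.0200+0.1000 = 0.3700 m
S_min ≈ 0.0300+0.2344+1.1970+0.3700  ⇒  S_min = 14651/8000 m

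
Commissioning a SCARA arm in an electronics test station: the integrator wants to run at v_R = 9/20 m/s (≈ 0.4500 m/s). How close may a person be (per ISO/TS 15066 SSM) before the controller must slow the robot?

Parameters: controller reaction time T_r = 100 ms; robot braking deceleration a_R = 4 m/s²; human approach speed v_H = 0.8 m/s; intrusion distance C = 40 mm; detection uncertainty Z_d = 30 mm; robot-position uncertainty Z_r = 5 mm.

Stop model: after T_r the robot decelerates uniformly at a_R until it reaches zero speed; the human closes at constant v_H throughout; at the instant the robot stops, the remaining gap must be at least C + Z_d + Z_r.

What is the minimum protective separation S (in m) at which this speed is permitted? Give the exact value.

S_min = 1009/3200 m = 0.3153 m

braking lasts T_s = (9/20)/4 = 0.1125 s
robot in T_r: 0.4500·0.1000 = 0.0450 m
robot covers 0.4500·0.1125 − ½·4.0000·0.1125² = 0.0253 m while stopping
human closes 0.8000·0.2125 = 0.1700 m
residual clearance needed = 0.0400+0.0300+0.0050 = 0.0750 m
S_min ≈ 0.0450+0.0253+0.1700+0.0750  ⇒  S_min = 1009/3200 m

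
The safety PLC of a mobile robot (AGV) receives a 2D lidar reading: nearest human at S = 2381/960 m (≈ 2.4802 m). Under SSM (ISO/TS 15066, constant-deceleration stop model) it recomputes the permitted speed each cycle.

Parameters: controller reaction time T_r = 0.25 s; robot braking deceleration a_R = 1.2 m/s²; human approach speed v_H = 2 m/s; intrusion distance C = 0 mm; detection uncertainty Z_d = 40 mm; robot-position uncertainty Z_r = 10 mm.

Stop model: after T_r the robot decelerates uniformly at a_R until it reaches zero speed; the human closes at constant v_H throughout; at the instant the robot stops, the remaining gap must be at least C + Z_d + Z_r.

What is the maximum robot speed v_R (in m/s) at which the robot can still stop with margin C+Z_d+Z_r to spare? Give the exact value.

v_R_max = 17/20 m/s = 0.8500 m/s

collect terms ⇒ (5/12)·v_R² + (23/12)·v_R + (-1853/960) = 0
  disc = (23/12)² − 4·(5/12)·(-1853/960) = 441/64 ; √disc = 21/8
  v_R = (−(23/12) + 21/8) / (2·(5/12)) = 17/20 m/s
check:
braking lasts T_s = (17/20)/(6/5) = 0.7083 s
reaction-phase robot travel = 0.8500·0.2500 = 0.2125 m
robot under decel: 0.8500²/(2·1.2000) = 0.3010 m
human over T_r+T_s: 2.0000·(0.2500+0.7083) = 1.9167 m
margins: 0.0000+0.0400+0.0100 = 0.0500 m
sum ≈ 0.2125+0.3010+1.9167+0.0500 ≈ 2.4802 m = S ✓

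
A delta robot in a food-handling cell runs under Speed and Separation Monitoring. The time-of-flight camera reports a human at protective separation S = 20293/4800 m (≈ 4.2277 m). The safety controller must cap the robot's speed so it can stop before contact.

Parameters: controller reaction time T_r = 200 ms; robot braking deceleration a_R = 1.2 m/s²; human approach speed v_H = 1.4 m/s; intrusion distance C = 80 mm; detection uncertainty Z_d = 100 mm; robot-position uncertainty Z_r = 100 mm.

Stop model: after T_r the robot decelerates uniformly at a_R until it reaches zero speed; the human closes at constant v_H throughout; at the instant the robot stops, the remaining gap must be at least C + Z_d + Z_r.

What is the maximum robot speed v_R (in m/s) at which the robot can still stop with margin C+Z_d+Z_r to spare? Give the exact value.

v_R_max = 7/4 m/s = 1.7500 m/s

at the boundary: (5/12)·v² + (41/30)·v + (-3521/960) = 0
  disc = (41/30)² − 4·(5/12)·(-3521/960) = 12769/1600 ; √disc = 113/40
  v_R = (−(41/30) + 113/40) / (2·(5/12)) = 7/4 m/s
check:
stop time T_s = (7/4)/(6/5) = 1.4583 s
reaction-phase robot travel = 1.7500·0.2000 = 0.3500 m
robot covers 1.7500·1.4583 − ½·1.2000·1.4583² = 1.2760 m while stopping
human over T_r+T_s: 1.4000·(0.2000+1.4583) = 2.3217 m
margins: 0.0800+0.1000+0.1000 = 0.2800 m
sum ≈ 0.3500+1.2760+2.3217+0.2800 ≈ 4.2277 m = S ✓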